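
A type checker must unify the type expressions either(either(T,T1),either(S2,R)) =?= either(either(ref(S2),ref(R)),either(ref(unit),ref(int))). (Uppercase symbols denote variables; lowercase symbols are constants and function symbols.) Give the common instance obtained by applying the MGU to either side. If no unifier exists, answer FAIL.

either(either(ref(ref(unit)),ref(ref(int))),either(ref(unit),ref(int)))

Decompose either/2: either(T,T1) =?= either(ref(S2),ref(R)),  either(S2,R) =?= either(ref(unit),ref(int)).
Decompose either/2: T =?= ref(S2),  T1 =?= ref(R).
Bind T := ref(S2); no other remaining equation mentions T.
Bind T1 := ref(R); no other remaining equation mentions T1.
Decompose either/2: S2 =?= ref(unit),  R =?= ref(int).
Bind S2 := ref(unit); no other remaining equation mentions S2. Substituting into the earlier binding gives T := ref(ref(unit)).
Bind R := ref(int). Substituting into the earlier binding gives T1 := ref(ref(int)).
Applying the MGU to either side gives either(either(ref(ref(unit)),ref(ref(int))),either(ref(unit),ref(int))).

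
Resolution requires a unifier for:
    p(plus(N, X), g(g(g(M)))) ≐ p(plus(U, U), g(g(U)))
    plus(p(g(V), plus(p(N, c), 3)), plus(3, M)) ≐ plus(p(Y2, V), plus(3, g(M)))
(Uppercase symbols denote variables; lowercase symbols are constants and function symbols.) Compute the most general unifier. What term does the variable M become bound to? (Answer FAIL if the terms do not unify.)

Decompose p/2: plus(N, X) ≐ plus(U, U),  g(g(g(M))) ≐ g(g(U)).
Decompose plus/2: N ≐ U,  X ≐ U.
Bind N := U; substituting into the one remaining equation that mentions N gives: plus(p(g(V), plus(p(U, c), 3)), plus(3, M)) ≐ plus(p(Y2, V), plus(3, g(M))).
Bind X := U; no other remaining equation mentions X.
Decompose g/1: g(g(M)) ≐ g(U).
Decompose g/1: g(M) ≐ U.
Bind U := g(M); substituting into the remaining equation gives: plus(p(g(V), plus(p(g(M), c), 3)), plus(3, M)) ≐ plus(p(Y2, V), plus(3, g(M))). Substituting into the earlier bindings gives N := g(M), X := g(M).
Decompose plus/2: p(g(V), plus(p(g(M), c), 3)) ≐ p(Y2, V),  plus(3, M) ≐ plus(3, g(M)).
Decompose p/2: g(V) ≐ Y2,  plus(p(g(M), c), 3) ≐ V.
Bind Y2 := g(V); no other remaining equation mentions Y2.
Bind V := plus(p(g(M), c), 3); no other remaining equation mentions V. Substituting into the earlier binding gives Y2 := g(plus(p(g(M), c), 3)).
Decompose plus/2: 3 ≐ 3,  M ≐ g(M).
Delete trivial equation 3 ≐ 3.
Occurs check fails: M occurs in g(M); the equation M ≐ g(M) has no finite solution.

FAIL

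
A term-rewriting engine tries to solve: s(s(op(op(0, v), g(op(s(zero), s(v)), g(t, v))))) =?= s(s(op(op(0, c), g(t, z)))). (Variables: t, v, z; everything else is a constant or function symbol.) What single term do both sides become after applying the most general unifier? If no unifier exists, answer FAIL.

s(s(op(op(0, c), g(op(s(zero), s(c)), g(op(s(zero), s(c)), c)))))

Decompose s/1: s(op(op(0, v), g(op(s(zero), s(v)), g(t, v)))) =?= s(op(op(0, c), g(t, z))).
Decompose s/1: op(op(0, v), g(op(s(zero), s(v)), g(t, v))) =?= op(op(0, c), g(t, z)).
Decompose op/2: op(0, v) =?= op(0, c),  g(op(s(zero), s(v)), g(t, v)) =?= g(t, z).
Decompose op/2: 0 =?= 0,  v =?= c.
Delete trivial equation 0 =?= 0.
Bind v := c; substituting into the remaining equation gives: g(op(s(zero), s(c)), g(t, c)) =?= g(t, z).
Decompose g/2: op(s(zero), s(c)) =?= t,  g(t, c) =?= z.
Bind t := op(s(zero), s(c)); substituting into the remaining equation gives: g(op(s(zero), s(c)), c) =?= z.
Bind z := g(op(s(zero), s(c)), c).
Applying the MGU to either side gives s(s(op(op(0, c), g(op(s(zero), s(c)), g(op(s(zero), s(c)), c))))).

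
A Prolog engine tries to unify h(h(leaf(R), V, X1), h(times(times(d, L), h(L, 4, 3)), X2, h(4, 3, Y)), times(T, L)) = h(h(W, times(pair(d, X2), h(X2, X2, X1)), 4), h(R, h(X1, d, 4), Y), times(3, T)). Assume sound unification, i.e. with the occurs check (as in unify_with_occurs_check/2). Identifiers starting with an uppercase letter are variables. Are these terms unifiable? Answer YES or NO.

NO

Decompose h/3: h(leaf(R), V, X1) = h(W, times(pair(d, X2), h(X2, X2, X1)), 4),  h(times(times(d, L), h(L, 4, 3)), X2, h(4, 3, Y)) = h(R, h(X1, d, 4), Y),  times(T, L) = times(3, T).
Decompose h/3: leaf(R) = W,  V = times(pair(d, X2), h(X2, X2, X1)),  X1 = 4.
Bind W := leaf(R); no other remaining equation mentions W.
Bind V := times(pair(d, X2), h(X2, X2, X1)); no other remaining equation mentions V.
Bind X1 := 4; substituting into the one remaining equation that mentions X1 gives: h(times(times(d, L), h(L, 4, 3)), X2, h(4, 3, Y)) = h(R, h(4, d, 4), Y). Substituting into the earlier binding gives V := times(pair(d, X2), h(X2, X2, 4)).
Decompose h/3: times(times(d, L), h(L, 4, 3)) = R,  X2 = h(4, d, 4),  h(4, 3, Y) = Y.
Bind R := times(times(d, L), h(L, 4, 3)); no other remaining equation mentions R. Substituting into the earlier binding gives W := leaf(times(times(d, L), h(L, 4, 3))).
Bind X2 := h(4, d, 4); no other remaining equation mentions X2. Substituting into the earlier binding gives V := times(pair(d, h(4, d, 4)), h(h(4, d, 4), h(4, d, 4), 4)).
Occurs check fails: Y occurs in h(4, 3, Y); the equation Y = h(4, 3, Y) has no finite solution.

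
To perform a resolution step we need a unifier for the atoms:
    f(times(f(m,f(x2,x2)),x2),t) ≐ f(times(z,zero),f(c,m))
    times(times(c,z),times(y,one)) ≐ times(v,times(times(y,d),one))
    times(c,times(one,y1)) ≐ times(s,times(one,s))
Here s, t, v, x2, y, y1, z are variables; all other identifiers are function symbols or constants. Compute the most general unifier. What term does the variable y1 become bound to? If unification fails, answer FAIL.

Decompose f/2: times(f(m,f(x2,x2)),x2) ≐ times(z,zero),  t ≐ f(c,m).
Decompose times/2: f(m,f(x2,x2)) ≐ z,  x2 ≐ zero.
Bind z := f(m,f(x2,x2)); substituting into the one remaining equation that mentions z gives: times(times(c,f(m,f(x2,x2))),times(y,one)) ≐ times(v,times(times(y,d),one)).
Bind x2 := zero; substituting into the one remaining equation that mentions x2 gives: times(times(c,f(m,f(zero,zero))),times(y,one)) ≐ times(v,times(times(y,d),one)). Substituting into the earlier binding gives z := f(m,f(zero,zero)).
Bind t := f(c,m); no other remaining equation mentions t.
Decompose times/2: times(c,f(m,f(zero,zero))) ≐ v,  times(y,one) ≐ times(times(y,d),one).
Bind v := times(c,f(m,f(zero,zero))); no other remaining equation mentions v.
Decompose times/2: y ≐ times(y,d),  one ≐ one.
Occurs check fails: y occurs in times(y,d); the equation y ≐ times(y,d) has no finite solution.

FAIL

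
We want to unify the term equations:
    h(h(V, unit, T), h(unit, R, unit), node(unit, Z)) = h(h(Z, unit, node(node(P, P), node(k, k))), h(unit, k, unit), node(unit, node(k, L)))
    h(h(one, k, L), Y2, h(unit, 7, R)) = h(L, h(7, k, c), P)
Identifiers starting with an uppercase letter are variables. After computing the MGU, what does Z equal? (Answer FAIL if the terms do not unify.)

Decompose h/3: h(V, unit, T) = h(Z, unit, node(node(P, P), node(k, k))),  h(unit, R, unit) = h(unit, k, unit),  node(unit, Z) = node(unit, node(k, L)).
Decompose h/3: V = Z,  unit = unit,  T = node(node(P, P), node(k, k)).
Bind V := Z; no other remaining equation mentions V.
Delete trivial equation unit = unit.
Bind T := node(node(P, P), node(k, k)); no other remaining equation mentions T.
Decompose h/3: unit = unit,  R = k,  unit = unit.
Delete trivial equation unit = unit.
Bind R := k; substituting into the one remaining equation that mentions R gives: h(h(one, k, L), Y2, h(unit, 7, k)) = h(L, h(7, k, c), P).
Delete trivial equation unit = unit.
Decompose node/2: unit = unit,  Z = node(k, L).
Delete trivial equation unit = unit.
Bind Z := node(k, L); no other remaining equation mentions Z. Substituting into the earlier binding gives V := node(k, L).
Decompose h/3: h(one, k, L) = L,  Y2 = h(7, k, c),  h(unit, 7, k) = P.
Occurs check fails: L occurs in h(one, k, L); the equation L = h(one, k, L) has no finite solution.

FAIL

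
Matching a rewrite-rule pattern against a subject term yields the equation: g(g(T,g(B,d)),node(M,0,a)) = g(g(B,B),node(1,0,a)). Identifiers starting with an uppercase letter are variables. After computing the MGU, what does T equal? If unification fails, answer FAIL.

FAIL

Decompose g/2: g(T,g(B,d)) = g(B,B),  node(M,0,a) = node(1,0,a).
Decompose g/2: T = B,  g(B,d) = B.
Bind T := B; no other remaining equation mentions T.
Occurs check fails: B occurs in g(B,d); the equation B = g(B,d) has no finite solution.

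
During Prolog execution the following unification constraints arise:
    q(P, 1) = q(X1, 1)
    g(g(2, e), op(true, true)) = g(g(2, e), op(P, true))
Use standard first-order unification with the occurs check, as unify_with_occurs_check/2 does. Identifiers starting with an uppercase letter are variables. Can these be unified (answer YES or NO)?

Decompose q/2: P = X1,  1 = 1.
Bind P := X1; substituting into the one remaining equation that mentions P gives: g(g(2, e), op(true, true)) = g(g(2, e), op(X1, true)).
Delete trivial equation 1 = 1.
Decompose g/2: g(2, e) = g(2, e),  op(true, true) = op(X1, true).
Delete trivial equation g(2, e) = g(2, e).
Decompose op/2: true = X1,  true = true.
Bind X1 := true; no other remaining equation mentions X1. Substituting into the earlier binding gives P := true.
Delete trivial equation true = true.
No equations remain and no clash or occurs-check failure arose, so a unifier exists.

YES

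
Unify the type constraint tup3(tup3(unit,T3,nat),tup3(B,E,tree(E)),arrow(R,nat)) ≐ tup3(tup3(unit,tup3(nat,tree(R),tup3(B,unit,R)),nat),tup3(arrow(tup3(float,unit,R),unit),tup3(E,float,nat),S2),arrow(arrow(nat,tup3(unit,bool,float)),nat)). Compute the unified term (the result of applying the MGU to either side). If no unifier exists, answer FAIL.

Decompose tup3/3: tup3(unit,T3,nat) ≐ tup3(unit,tup3(nat,tree(R),tup3(B,unit,R)),nat),  tup3(B,E,tree(E)) ≐ tup3(arrow(tup3(float,unit,R),unit),tup3(E,float,nat),S2),  arrow(R,nat) ≐ arrow(arrow(nat,tup3(unit,bool,float)),nat).
Decompose tup3/3: unit ≐ unit,  T3 ≐ tup3(nat,tree(R),tup3(B,unit,R)),  nat ≐ nat.
Delete trivial equation unit ≐ unit.
Bind T3 := tup3(nat,tree(R),tup3(B,unit,R)); no other remaining equation mentions T3.
Delete trivial equation nat ≐ nat.
Decompose tup3/3: B ≐ arrow(tup3(float,unit,R),unit),  E ≐ tup3(E,float,nat),  tree(E) ≐ S2.
Bind B := arrow(tup3(float,unit,R),unit); no other remaining equation mentions B. Substituting into the earlier binding gives T3 := tup3(nat,tree(R),tup3(arrow(tup3(float,unit,R),unit),unit,R)).
Occurs check fails: E occurs in tup3(E,float,nat); the equation E ≐ tup3(E,float,nat) has no finite solution.

FAIL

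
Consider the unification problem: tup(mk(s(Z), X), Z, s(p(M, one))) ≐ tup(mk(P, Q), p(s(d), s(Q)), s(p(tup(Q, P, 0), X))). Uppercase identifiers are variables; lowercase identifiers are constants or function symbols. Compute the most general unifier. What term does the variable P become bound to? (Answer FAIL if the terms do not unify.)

Decompose tup/3: mk(s(Z), X) ≐ mk(P, Q),  Z ≐ p(s(d), s(Q)),  s(p(M, one)) ≐ s(p(tup(Q, P, 0), X)).
Decompose mk/2: s(Z) ≐ P,  X ≐ Q.
Bind P := s(Z); substituting into the one remaining equation that mentions P gives: s(p(M, one)) ≐ s(p(tup(Q, s(Z), 0), X)).
Bind X := Q; substituting into the one remaining equation that mentions X gives: s(p(M, one)) ≐ s(p(tup(Q, s(Z), 0), Q)).
Bind Z := p(s(d), s(Q)); substituting into the remaining equation gives: s(p(M, one)) ≐ s(p(tup(Q, s(p(s(d), s(Q))), 0), Q)). Substituting into the earlier binding gives P := s(p(s(d), s(Q))).
Decompose s/1: p(M, one) ≐ p(tup(Q, s(p(s(d), s(Q))), 0), Q).
Decompose p/2: M ≐ tup(Q, s(p(s(d), s(Q))), 0),  one ≐ Q.
Bind M := tup(Q, s(p(s(d), s(Q))), 0); no other remaining equation mentions M.
Bind Q := one. Substituting into the earlier bindings gives P := s(p(s(d), s(one))), X := one, Z := p(s(d), s(one)), M := tup(one, s(p(s(d), s(one))), 0).
MGU = { P := s(p(s(d), s(one))), X := one, Z := p(s(d), s(one)), M := tup(one, s(p(s(d), s(one))), 0), Q := one }, so P := s(p(s(d), s(one))).

s(p(s(d), s(one)))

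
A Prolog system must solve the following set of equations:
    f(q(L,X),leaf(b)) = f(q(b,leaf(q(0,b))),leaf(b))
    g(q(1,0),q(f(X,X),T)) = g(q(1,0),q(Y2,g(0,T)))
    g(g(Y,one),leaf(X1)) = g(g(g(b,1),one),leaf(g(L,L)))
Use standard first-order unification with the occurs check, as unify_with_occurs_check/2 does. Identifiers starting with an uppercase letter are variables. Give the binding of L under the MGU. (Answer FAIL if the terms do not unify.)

Decompose f/2: q(L,X) = q(b,leaf(q(0,b))),  leaf(b) = leaf(b).
Decompose q/2: L = b,  X = leaf(q(0,b)).
Bind L := b; substituting into the one remaining equation that mentions L gives: g(g(Y,one),leaf(X1)) = g(g(g(b,1),one),leaf(g(b,b))).
Bind X := leaf(q(0,b)); substituting into the one remaining equation that mentions X gives: g(q(1,0),q(f(leaf(q(0,b)),leaf(q(0,b))),T)) = g(q(1,0),q(Y2,g(0,T))).
Delete trivial equation leaf(b) = leaf(b).
Decompose g/2: q(1,0) = q(1,0),  q(f(leaf(q(0,b)),leaf(q(0,b))),T) = q(Y2,g(0,T)).
Delete trivial equation q(1,0) = q(1,0).
Decompose q/2: f(leaf(q(0,b)),leaf(q(0,b))) = Y2,  T = g(0,T).
Bind Y2 := f(leaf(q(0,b)),leaf(q(0,b))); no other remaining equation mentions Y2.
Occurs check fails: T occurs in g(0,T); the equation T = g(0,T) has no finite solution.

FAIL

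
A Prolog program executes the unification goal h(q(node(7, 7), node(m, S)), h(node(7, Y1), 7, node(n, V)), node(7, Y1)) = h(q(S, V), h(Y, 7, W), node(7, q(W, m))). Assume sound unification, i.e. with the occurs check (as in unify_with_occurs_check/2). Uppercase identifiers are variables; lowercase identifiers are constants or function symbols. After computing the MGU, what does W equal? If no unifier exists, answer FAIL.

Decompose h/3: q(node(7, 7), node(m, S)) = q(S, V),  h(node(7, Y1), 7, node(n, V)) = h(Y, 7, W),  node(7, Y1) = node(7, q(W, m)).
Decompose q/2: node(7, 7) = S,  node(m, S) = V.
Bind S := node(7, 7); substituting into the one remaining equation that mentions S gives: node(m, node(7, 7)) = V.
Bind V := node(m, node(7, 7)); substituting into the one remaining equation that mentions V gives: h(node(7, Y1), 7, node(n, node(m, node(7, 7)))) = h(Y, 7, W).
Decompose h/3: node(7, Y1) = Y,  7 = 7,  node(n, node(m, node(7, 7))) = W.
Bind Y := node(7, Y1); no other remaining equation mentions Y.
Delete trivial equation 7 = 7.
Bind W := node(n, node(m, node(7, 7))); substituting into the remaining equation gives: node(7, Y1) = node(7, q(node(n, node(m, node(7, 7))), m)).
Decompose node/2: 7 = 7,  Y1 = q(node(n, node(m, node(7, 7))), m).
Delete trivial equation 7 = 7.
Bind Y1 := q(node(n, node(m, node(7, 7))), m). Substituting into the earlier binding gives Y := node(7, q(node(n, node(m, node(7, 7))), m)).
MGU = { S = node(7, 7), V = node(m, node(7, 7)), Y = node(7, q(node(n, node(m, node(7, 7))), m)), W = node(n, node(m, node(7, 7))), Y1 = q(node(n, node(m, node(7, 7))), m) }, so W = node(n, node(m, node(7, 7))).

node(n, node(m, node(7, 7)))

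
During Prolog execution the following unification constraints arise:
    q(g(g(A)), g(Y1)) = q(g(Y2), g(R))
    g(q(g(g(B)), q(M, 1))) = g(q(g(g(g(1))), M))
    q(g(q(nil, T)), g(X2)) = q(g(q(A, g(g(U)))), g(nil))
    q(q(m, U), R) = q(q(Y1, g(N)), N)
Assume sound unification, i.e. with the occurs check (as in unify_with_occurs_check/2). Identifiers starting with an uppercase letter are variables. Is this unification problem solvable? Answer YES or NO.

Decompose q/2: g(g(A)) = g(Y2),  g(Y1) = g(R).
Decompose g/1: g(A) = Y2.
Bind Y2 := g(A); no other remaining equation mentions Y2.
Decompose g/1: Y1 = R.
Bind Y1 := R; substituting into the one remaining equation that mentions Y1 gives: q(q(m, U), R) = q(q(R, g(N)), N).
Decompose g/1: q(g(g(B)), q(M, 1)) = q(g(g(g(1))), M).
Decompose q/2: g(g(B)) = g(g(g(1))),  q(M, 1) = M.
Decompose g/1: g(B) = g(g(1)).
Decompose g/1: B = g(1).
Bind B := g(1); no other remaining equation mentions B.
Occurs check fails: M occurs in q(M, 1); the equation M = q(M, 1) has no finite solution.

NO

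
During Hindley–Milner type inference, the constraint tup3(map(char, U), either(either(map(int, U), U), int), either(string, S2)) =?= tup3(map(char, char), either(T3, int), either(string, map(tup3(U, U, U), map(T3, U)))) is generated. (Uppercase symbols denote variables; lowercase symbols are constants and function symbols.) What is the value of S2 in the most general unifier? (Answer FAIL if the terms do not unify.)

map(tup3(char, char, char), map(either(map(int, char), char), char))

Decompose tup3/3: map(char, U) =?= map(char, char),  either(either(map(int, U), U), int) =?= either(T3, int),  either(string, S2) =?= either(string, map(tup3(U, U, U), map(T3, U))).
Decompose map/2: char =?= char,  U =?= char.
Delete trivial equation char =?= char.
Bind U := char; substituting into the remaining equations gives: either(either(map(int, char), char), int) =?= either(T3, int),  either(string, S2) =?= either(string, map(tup3(char, char, char), map(T3, char))).
Decompose either/2: either(map(int, char), char) =?= T3,  int =?= int.
Bind T3 := either(map(int, char), char); substituting into the one remaining equation that mentions T3 gives: either(string, S2) =?= either(string, map(tup3(char, char, char), map(either(map(int, char), char), char))).
Delete trivial equation int =?= int.
Decompose either/2: string =?= string,  S2 =?= map(tup3(char, char, char), map(either(map(int, char), char), char)).
Delete trivial equation string =?= string.
Bind S2 := map(tup3(char, char, char), map(either(map(int, char), char), char)).
MGU = { U := char, T3 := either(map(int, char), char), S2 := map(tup3(char, char, char), map(either(map(int, char), char), char)) }, so S2 := map(tup3(char, char, char), map(either(map(int, char), char), char)).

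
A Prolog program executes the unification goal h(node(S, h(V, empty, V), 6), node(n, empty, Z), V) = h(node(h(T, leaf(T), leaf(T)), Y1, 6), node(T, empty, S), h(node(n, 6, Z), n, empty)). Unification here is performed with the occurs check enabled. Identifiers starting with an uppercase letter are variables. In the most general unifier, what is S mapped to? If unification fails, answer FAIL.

h(n, leaf(n), leaf(n))

Decompose h/3: node(S, h(V, empty, V), 6) = node(h(T, leaf(T), leaf(T)), Y1, 6),  node(n, empty, Z) = node(T, empty, S),  V = h(node(n, 6, Z), n, empty).
Decompose node/3: S = h(T, leaf(T), leaf(T)),  h(V, empty, V) = Y1,  6 = 6.
Bind S := h(T, leaf(T), leaf(T)); substituting into the one remaining equation that mentions S gives: node(n, empty, Z) = node(T, empty, h(T, leaf(T), leaf(T))).
Bind Y1 := h(V, empty, V); no other remaining equation mentions Y1.
Delete trivial equation 6 = 6.
Decompose node/3: n = T,  empty = empty,  Z = h(T, leaf(T), leaf(T)).
Bind T := n; substituting into the one remaining equation that mentions T gives: Z = h(n, leaf(n), leaf(n)). Substituting into the earlier binding gives S := h(n, leaf(n), leaf(n)).
Delete trivial equation empty = empty.
Bind Z := h(n, leaf(n), leaf(n)); substituting into the remaining equation gives: V = h(node(n, 6, h(n, leaf(n), leaf(n))), n, empty).
Bind V := h(node(n, 6, h(n, leaf(n), leaf(n))), n, empty). Substituting into the earlier binding gives Y1 := h(h(node(n, 6, h(n, leaf(n), leaf(n))), n, empty), empty, h(node(n, 6, h(n, leaf(n), leaf(n))), n, empty)).
MGU = { S ↦ h(n, leaf(n), leaf(n)), Y1 ↦ h(h(node(n, 6, h(n, leaf(n), leaf(n))), n, empty), empty, h(node(n, 6, h(n, leaf(n), leaf(n))), n, empty)), T ↦ n, Z ↦ h(n, leaf(n), leaf(n)), V ↦ h(node(n, 6, h(n, leaf(n), leaf(n))), n, empty) }, so S ↦ h(n, leaf(n), leaf(n)).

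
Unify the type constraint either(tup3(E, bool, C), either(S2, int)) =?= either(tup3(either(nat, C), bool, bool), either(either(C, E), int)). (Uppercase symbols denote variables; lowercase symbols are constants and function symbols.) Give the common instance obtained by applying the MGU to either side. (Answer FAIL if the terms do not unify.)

Decompose either/2: tup3(E, bool, C) =?= tup3(either(nat, C), bool, bool),  either(S2, int) =?= either(either(C, E), int).
Decompose tup3/3: E =?= either(nat, C),  bool =?= bool,  C =?= bool.
Bind E := either(nat, C); substituting into the one remaining equation that mentions E gives: either(S2, int) =?= either(either(C, either(nat, C)), int).
Delete trivial equation bool =?= bool.
Bind C := bool; substituting into the remaining equation gives: either(S2, int) =?= either(either(bool, either(nat, bool)), int). Substituting into the earlier binding gives E := either(nat, bool).
Decompose either/2: S2 =?= either(bool, either(nat, bool)),  int =?= int.
Bind S2 := either(bool, either(nat, bool)); no other remaining equation mentions S2.
Delete trivial equation int =?= int.
Applying the MGU to either side gives either(tup3(either(nat, bool), bool, bool), either(either(bool, either(nat, bool)), int)).

either(tup3(either(nat, bool), bool, bool), either(either(bool, either(nat, bool)), int))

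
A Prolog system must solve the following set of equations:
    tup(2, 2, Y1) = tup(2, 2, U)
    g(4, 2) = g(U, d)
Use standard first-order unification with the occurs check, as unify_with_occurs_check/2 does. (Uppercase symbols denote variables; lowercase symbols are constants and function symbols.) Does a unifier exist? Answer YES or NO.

Decompose tup/3: 2 = 2,  2 = 2,  Y1 = U.
Delete trivial equation 2 = 2.
Delete trivial equation 2 = 2.
Bind Y1 := U; no other remaining equation mentions Y1.
Decompose g/2: 4 = U,  2 = d.
Bind U := 4; no other remaining equation mentions U. Substituting into the earlier binding gives Y1 := 4.
Clash: constants 2 and d differ; no unifier exists.

NO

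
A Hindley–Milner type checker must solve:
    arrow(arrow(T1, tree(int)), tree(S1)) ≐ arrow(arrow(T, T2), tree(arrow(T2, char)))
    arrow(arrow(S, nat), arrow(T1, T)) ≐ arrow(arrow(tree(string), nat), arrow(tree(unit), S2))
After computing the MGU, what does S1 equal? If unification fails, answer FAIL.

Decompose arrow/2: arrow(T1, tree(int)) ≐ arrow(T, T2),  tree(S1) ≐ tree(arrow(T2, char)).
Decompose arrow/2: T1 ≐ T,  tree(int) ≐ T2.
Bind T1 := T; substituting into the one remaining equation that mentions T1 gives: arrow(arrow(S, nat), arrow(T, T)) ≐ arrow(arrow(tree(string), nat), arrow(tree(unit), S2)).
Bind T2 := tree(int); substituting into the one remaining equation that mentions T2 gives: tree(S1) ≐ tree(arrow(tree(int), char)).
Decompose tree/1: S1 ≐ arrow(tree(int), char).
Bind S1 := arrow(tree(int), char); no other remaining equation mentions S1.
Decompose arrow/2: arrow(S, nat) ≐ arrow(tree(string), nat),  arrow(T, T) ≐ arrow(tree(unit), S2).
Decompose arrow/2: S ≐ tree(string),  nat ≐ nat.
Bind S := tree(string); no other remaining equation mentions S.
Delete trivial equation nat ≐ nat.
Decompose arrow/2: T ≐ tree(unit),  T ≐ S2.
Bind T := tree(unit); substituting into the remaining equation gives: tree(unit) ≐ S2. Substituting into the earlier binding gives T1 := tree(unit).
Bind S2 := tree(unit).
MGU = { T1 ↦ tree(unit), T2 ↦ tree(int), S1 ↦ arrow(tree(int), char), S ↦ tree(string), T ↦ tree(unit), S2 ↦ tree(unit) }, so S1 ↦ arrow(tree(int), char).

arrow(tree(int), char)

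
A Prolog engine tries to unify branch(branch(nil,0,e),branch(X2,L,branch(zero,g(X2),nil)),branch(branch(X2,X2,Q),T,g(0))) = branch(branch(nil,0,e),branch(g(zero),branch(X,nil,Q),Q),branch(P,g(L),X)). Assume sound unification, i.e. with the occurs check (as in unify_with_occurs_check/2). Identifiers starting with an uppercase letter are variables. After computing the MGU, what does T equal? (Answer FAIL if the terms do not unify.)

Decompose branch/3: branch(nil,0,e) = branch(nil,0,e),  branch(X2,L,branch(zero,g(X2),nil)) = branch(g(zero),branch(X,nil,Q),Q),  branch(branch(X2,X2,Q),T,g(0)) = branch(P,g(L),X).
Delete trivial equation branch(nil,0,e) = branch(nil,0,e).
Decompose branch/3: X2 = g(zero),  L = branch(X,nil,Q),  branch(zero,g(X2),nil) = Q.
Bind X2 := g(zero); substituting into the 2 remaining equations that mention X2 gives: branch(zero,g(g(zero)),nil) = Q,  branch(branch(g(zero),g(zero),Q),T,g(0)) = branch(P,g(L),X).
Bind L := branch(X,nil,Q); substituting into the one remaining equation that mentions L gives: branch(branch(g(zero),g(zero),Q),T,g(0)) = branch(P,g(branch(X,nil,Q)),X).
Bind Q := branch(zero,g(g(zero)),nil); substituting into the remaining equation gives: branch(branch(g(zero),g(zero),branch(zero,g(g(zero)),nil)),T,g(0)) = branch(P,g(branch(X,nil,branch(zero,g(g(zero)),nil))),X). Substituting into the earlier binding gives L := branch(X,nil,branch(zero,g(g(zero)),nil)).
Decompose branch/3: branch(g(zero),g(zero),branch(zero,g(g(zero)),nil)) = P,  T = g(branch(X,nil,branch(zero,g(g(zero)),nil))),  g(0) = X.
Bind P := branch(g(zero),g(zero),branch(zero,g(g(zero)),nil)); no other remaining equation mentions P.
Bind T := g(branch(X,nil,branch(zero,g(g(zero)),nil))); no other remaining equation mentions T.
Bind X := g(0). Substituting into the earlier bindings gives L := branch(g(0),nil,branch(zero,g(g(zero)),nil)), T := g(branch(g(0),nil,branch(zero,g(g(zero)),nil))).
MGU = { X2 ↦ g(zero), L ↦ branch(g(0),nil,branch(zero,g(g(zero)),nil)), Q ↦ branch(zero,g(g(zero)),nil), P ↦ branch(g(zero),g(zero),branch(zero,g(g(zero)),nil)), T ↦ g(branch(g(0),nil,branch(zero,g(g(zero)),nil))), X ↦ g(0) }, so T ↦ g(branch(g(0),nil,branch(zero,g(g(zero)),nil))).

g(branch(g(0),nil,branch(zero,g(g(zero)),nil)))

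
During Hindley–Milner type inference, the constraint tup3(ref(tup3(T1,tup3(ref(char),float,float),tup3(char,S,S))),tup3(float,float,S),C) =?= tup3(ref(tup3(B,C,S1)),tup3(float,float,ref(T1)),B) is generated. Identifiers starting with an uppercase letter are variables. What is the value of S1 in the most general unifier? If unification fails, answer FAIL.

tup3(char,ref(tup3(ref(char),float,float)),ref(tup3(ref(char),float,float)))

Decompose tup3/3: ref(tup3(T1,tup3(ref(char),float,float),tup3(char,S,S))) =?= ref(tup3(B,C,S1)),  tup3(float,float,S) =?= tup3(float,float,ref(T1)),  C =?= B.
Decompose ref/1: tup3(T1,tup3(ref(char),float,float),tup3(char,S,S)) =?= tup3(B,C,S1).
Decompose tup3/3: T1 =?= B,  tup3(ref(char),float,float) =?= C,  tup3(char,S,S) =?= S1.
Bind T1 := B; substituting into the one remaining equation that mentions T1 gives: tup3(float,float,S) =?= tup3(float,float,ref(B)).
Bind C := tup3(ref(char),float,float); substituting into the one remaining equation that mentions C gives: tup3(ref(char),float,float) =?= B.
Bind S1 := tup3(char,S,S); no other remaining equation mentions S1.
Decompose tup3/3: float =?= float,  float =?= float,  S =?= ref(B).
Delete trivial equation float =?= float.
Delete trivial equation float =?= float.
Bind S := ref(B); no other remaining equation mentions S. Substituting into the earlier binding gives S1 := tup3(char,ref(B),ref(B)).
Bind B := tup3(ref(char),float,float). Substituting into the earlier bindings gives T1 := tup3(ref(char),float,float), S1 := tup3(char,ref(tup3(ref(char),float,float)),ref(tup3(ref(char),float,float))), S := ref(tup3(ref(char),float,float)).
MGU = { T1 := tup3(ref(char),float,float), C := tup3(ref(char),float,float), S1 := tup3(char,ref(tup3(ref(char),float,float)),ref(tup3(ref(char),float,float))), S := ref(tup3(ref(char),float,float)), B := tup3(ref(char),float,float) }, so S1 := tup3(char,ref(tup3(ref(char),float,float)),ref(tup3(ref(char),float,float))).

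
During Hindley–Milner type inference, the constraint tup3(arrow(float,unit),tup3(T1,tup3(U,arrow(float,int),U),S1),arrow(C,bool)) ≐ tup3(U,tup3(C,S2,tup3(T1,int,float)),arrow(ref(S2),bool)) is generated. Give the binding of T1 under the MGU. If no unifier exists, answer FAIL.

ref(tup3(arrow(float,unit),arrow(float,int),arrow(float,unit)))

Decompose tup3/3: arrow(float,unit) ≐ U,  tup3(T1,tup3(U,arrow(float,int),U),S1) ≐ tup3(C,S2,tup3(T1,int,float)),  arrow(C,bool) ≐ arrow(ref(S2),bool).
Bind U := arrow(float,unit); substituting into the one remaining equation that mentions U gives: tup3(T1,tup3(arrow(float,unit),arrow(float,int),arrow(float,unit)),S1) ≐ tup3(C,S2,tup3(T1,int,float)).
Decompose tup3/3: T1 ≐ C,  tup3(arrow(float,unit),arrow(float,int),arrow(float,unit)) ≐ S2,  S1 ≐ tup3(T1,int,float).
Bind T1 := C; substituting into the one remaining equation that mentions T1 gives: S1 ≐ tup3(C,int,float).
Bind S2 := tup3(arrow(float,unit),arrow(float,int),arrow(float,unit)); substituting into the one remaining equation that mentions S2 gives: arrow(C,bool) ≐ arrow(ref(tup3(arrow(float,unit),arrow(float,int),arrow(float,unit))),bool).
Bind S1 := tup3(C,int,float); no other remaining equation mentions S1.
Decompose arrow/2: C ≐ ref(tup3(arrow(float,unit),arrow(float,int),arrow(float,unit))),  bool ≐ bool.
Bind C := ref(tup3(arrow(float,unit),arrow(float,int),arrow(float,unit))); no other remaining equation mentions C. Substituting into the earlier bindings gives T1 := ref(tup3(arrow(float,unit),arrow(float,int),arrow(float,unit))), S1 := tup3(ref(tup3(arrow(float,unit),arrow(float,int),arrow(float,unit))),int,float).
Delete trivial equation bool ≐ bool.
MGU = { U -> arrow(float,unit), T1 -> ref(tup3(arrow(float,unit),arrow(float,int),arrow(float,unit))), S2 -> tup3(arrow(float,unit),arrow(float,int),arrow(float,unit)), S1 -> tup3(ref(tup3(arrow(float,unit),arrow(float,int),arrow(float,unit))),int,float), C -> ref(tup3(arrow(float,unit),arrow(float,int),arrow(float,unit))) }, so T1 -> ref(tup3(arrow(float,unit),arrow(float,int),arrow(float,unit))).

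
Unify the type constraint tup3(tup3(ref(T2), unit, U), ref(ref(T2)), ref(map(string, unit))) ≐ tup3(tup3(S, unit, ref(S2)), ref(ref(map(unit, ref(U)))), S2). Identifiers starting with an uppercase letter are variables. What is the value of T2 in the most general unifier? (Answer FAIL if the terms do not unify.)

map(unit, ref(ref(ref(map(string, unit)))))

Decompose tup3/3: tup3(ref(T2), unit, U) ≐ tup3(S, unit, ref(S2)),  ref(ref(T2)) ≐ ref(ref(map(unit, ref(U)))),  ref(map(string, unit)) ≐ S2.
Decompose tup3/3: ref(T2) ≐ S,  unit ≐ unit,  U ≐ ref(S2).
Bind S := ref(T2); no other remaining equation mentions S.
Delete trivial equation unit ≐ unit.
Bind U := ref(S2); substituting into the one remaining equation that mentions U gives: ref(ref(T2)) ≐ ref(ref(map(unit, ref(ref(S2))))).
Decompose ref/1: ref(T2) ≐ ref(map(unit, ref(ref(S2)))).
Decompose ref/1: T2 ≐ map(unit, ref(ref(S2))).
Bind T2 := map(unit, ref(ref(S2))); no other remaining equation mentions T2. Substituting into the earlier binding gives S := ref(map(unit, ref(ref(S2)))).
Bind S2 := ref(map(string, unit)). Substituting into the earlier bindings gives S := ref(map(unit, ref(ref(ref(map(string, unit)))))), U := ref(ref(map(string, unit))), T2 := map(unit, ref(ref(ref(map(string, unit))))).
MGU = { S := ref(map(unit, ref(ref(ref(map(string, unit)))))), U := ref(ref(map(string, unit))), T2 := map(unit, ref(ref(ref(map(string, unit))))), S2 := ref(map(string, unit)) }, so T2 := map(unit, ref(ref(ref(map(string, unit))))).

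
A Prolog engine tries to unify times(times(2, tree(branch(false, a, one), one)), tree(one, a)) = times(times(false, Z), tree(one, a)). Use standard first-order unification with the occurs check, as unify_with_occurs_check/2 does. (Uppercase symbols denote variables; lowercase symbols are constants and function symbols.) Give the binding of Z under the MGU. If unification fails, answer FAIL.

FAIL

Decompose times/2: times(2, tree(branch(false, a, one), one)) = times(false, Z),  tree(one, a) = tree(one, a).
Decompose times/2: 2 = false,  tree(branch(false, a, one), one) = Z.
Clash: constants 2 and false differ; no unifier exists.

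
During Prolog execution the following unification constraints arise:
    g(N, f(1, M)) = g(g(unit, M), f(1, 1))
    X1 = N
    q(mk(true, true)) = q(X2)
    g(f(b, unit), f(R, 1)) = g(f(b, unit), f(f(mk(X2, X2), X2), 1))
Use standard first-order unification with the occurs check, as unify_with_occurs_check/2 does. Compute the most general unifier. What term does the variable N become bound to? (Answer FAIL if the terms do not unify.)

g(unit, 1)

Decompose g/2: N = g(unit, M),  f(1, M) = f(1, 1).
Bind N := g(unit, M); substituting into the one remaining equation that mentions N gives: X1 = g(unit, M).
Decompose f/2: 1 = 1,  M = 1.
Delete trivial equation 1 = 1.
Bind M := 1; substituting into the one remaining equation that mentions M gives: X1 = g(unit, 1). Substituting into the earlier binding gives N := g(unit, 1).
Bind X1 := g(unit, 1); no other remaining equation mentions X1.
Decompose q/1: mk(true, true) = X2.
Bind X2 := mk(true, true); substituting into the remaining equation gives: g(f(b, unit), f(R, 1)) = g(f(b, unit), f(f(mk(mk(true, true), mk(true, true)), mk(true, true)), 1)).
Decompose g/2: f(b, unit) = f(b, unit),  f(R, 1) = f(f(mk(mk(true, true), mk(true, true)), mk(true, true)), 1).
Delete trivial equation f(b, unit) = f(b, unit).
Decompose f/2: R = f(mk(mk(true, true), mk(true, true)), mk(true, true)),  1 = 1.
Bind R := f(mk(mk(true, true), mk(true, true)), mk(true, true)); no other remaining equation mentions R.
Delete trivial equation 1 = 1.
MGU = { N ↦ g(unit, 1), M ↦ 1, X1 ↦ g(unit, 1), X2 ↦ mk(true, true), R ↦ f(mk(mk(true, true), mk(true, true)), mk(true, true)) }, so N ↦ g(unit, 1).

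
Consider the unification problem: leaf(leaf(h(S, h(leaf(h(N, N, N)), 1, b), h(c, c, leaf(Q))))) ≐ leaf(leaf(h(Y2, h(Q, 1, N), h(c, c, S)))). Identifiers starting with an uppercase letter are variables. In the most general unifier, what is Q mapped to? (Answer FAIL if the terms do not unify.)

Decompose leaf/1: leaf(h(S, h(leaf(h(N, N, N)), 1, b), h(c, c, leaf(Q)))) ≐ leaf(h(Y2, h(Q, 1, N), h(c, c, S))).
Decompose leaf/1: h(S, h(leaf(h(N, N, N)), 1, b), h(c, c, leaf(Q))) ≐ h(Y2, h(Q, 1, N), h(c, c, S)).
Decompose h/3: S ≐ Y2,  h(leaf(h(N, N, N)), 1, b) ≐ h(Q, 1, N),  h(c, c, leaf(Q)) ≐ h(c, c, S).
Bind S := Y2; substituting into the one remaining equation that mentions S gives: h(c, c, leaf(Q)) ≐ h(c, c, Y2).
Decompose h/3: leaf(h(N, N, N)) ≐ Q,  1 ≐ 1,  b ≐ N.
Bind Q := leaf(h(N, N, N)); substituting into the one remaining equation that mentions Q gives: h(c, c, leaf(leaf(h(N, N, N)))) ≐ h(c, c, Y2).
Delete trivial equation 1 ≐ 1.
Bind N := b; substituting into the remaining equation gives: h(c, c, leaf(leaf(h(b, b, b)))) ≐ h(c, c, Y2). Substituting into the earlier binding gives Q := leaf(h(b, b, b)).
Decompose h/3: c ≐ c,  c ≐ c,  leaf(leaf(h(b, b, b))) ≐ Y2.
Delete trivial equation c ≐ c.
Delete trivial equation c ≐ c.
Bind Y2 := leaf(leaf(h(b, b, b))). Substituting into the earlier binding gives S := leaf(leaf(h(b, b, b))).
MGU = { S -> leaf(leaf(h(b, b, b))), Q -> leaf(h(b, b, b)), N -> b, Y2 -> leaf(leaf(h(b, b, b))) }, so Q -> leaf(h(b, b, b)).

leaf(h(b, b, b))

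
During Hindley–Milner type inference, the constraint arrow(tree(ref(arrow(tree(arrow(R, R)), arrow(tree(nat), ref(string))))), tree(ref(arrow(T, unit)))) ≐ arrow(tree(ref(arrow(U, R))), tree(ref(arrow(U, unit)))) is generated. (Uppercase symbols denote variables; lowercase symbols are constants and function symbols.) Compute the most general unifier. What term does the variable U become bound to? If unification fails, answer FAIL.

tree(arrow(arrow(tree(nat), ref(string)), arrow(tree(nat), ref(string))))

Decompose arrow/2: tree(ref(arrow(tree(arrow(R, R)), arrow(tree(nat), ref(string))))) ≐ tree(ref(arrow(U, R))),  tree(ref(arrow(T, unit))) ≐ tree(ref(arrow(U, unit))).
Decompose tree/1: ref(arrow(tree(arrow(R, R)), arrow(tree(nat), ref(string)))) ≐ ref(arrow(U, R)).
Decompose ref/1: arrow(tree(arrow(R, R)), arrow(tree(nat), ref(string))) ≐ arrow(U, R).
Decompose arrow/2: tree(arrow(R, R)) ≐ U,  arrow(tree(nat), ref(string)) ≐ R.
Bind U := tree(arrow(R, R)); substituting into the one remaining equation that mentions U gives: tree(ref(arrow(T, unit))) ≐ tree(ref(arrow(tree(arrow(R, R)), unit))).
Bind R := arrow(tree(nat), ref(string)); substituting into the remaining equation gives: tree(ref(arrow(T, unit))) ≐ tree(ref(arrow(tree(arrow(arrow(tree(nat), ref(string)), arrow(tree(nat), ref(string)))), unit))). Substituting into the earlier binding gives U := tree(arrow(arrow(tree(nat), ref(string)), arrow(tree(nat), ref(string)))).
Decompose tree/1: ref(arrow(T, unit)) ≐ ref(arrow(tree(arrow(arrow(tree(nat), ref(string)), arrow(tree(nat), ref(string)))), unit)).
Decompose ref/1: arrow(T, unit) ≐ arrow(tree(arrow(arrow(tree(nat), ref(string)), arrow(tree(nat), ref(string)))), unit).
Decompose arrow/2: T ≐ tree(arrow(arrow(tree(nat), ref(string)), arrow(tree(nat), ref(string)))),  unit ≐ unit.
Bind T := tree(arrow(arrow(tree(nat), ref(string)), arrow(tree(nat), ref(string)))); no other remaining equation mentions T.
Delete trivial equation unit ≐ unit.
MGU = { U ↦ tree(arrow(arrow(tree(nat), ref(string)), arrow(tree(nat), ref(string)))), R ↦ arrow(tree(nat), ref(string)), T ↦ tree(arrow(arrow(tree(nat), ref(string)), arrow(tree(nat), ref(string)))) }, so U ↦ tree(arrow(arrow(tree(nat), ref(string)), arrow(tree(nat), ref(string)))).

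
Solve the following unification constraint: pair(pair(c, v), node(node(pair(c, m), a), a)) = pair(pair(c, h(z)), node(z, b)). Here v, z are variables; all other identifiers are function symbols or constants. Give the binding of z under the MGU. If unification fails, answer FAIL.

Decompose pair/2: pair(c, v) = pair(c, h(z)),  node(node(pair(c, m), a), a) = node(z, b).
Decompose pair/2: c = c,  v = h(z).
Delete trivial equation c = c.
Bind v := h(z); no other remaining equation mentions v.
Decompose node/2: node(pair(c, m), a) = z,  a = b.
Bind z := node(pair(c, m), a); no other remaining equation mentions z. Substituting into the earlier binding gives v := h(node(pair(c, m), a)).
Clash: constants a and b differ; no unifier exists.

FAIL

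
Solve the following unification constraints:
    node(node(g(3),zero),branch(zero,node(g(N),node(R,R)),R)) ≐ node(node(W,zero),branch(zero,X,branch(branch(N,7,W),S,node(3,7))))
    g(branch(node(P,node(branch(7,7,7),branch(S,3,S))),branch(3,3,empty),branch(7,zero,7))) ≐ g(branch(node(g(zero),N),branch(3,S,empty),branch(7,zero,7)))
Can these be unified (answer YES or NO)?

YES

Decompose node/2: node(g(3),zero) ≐ node(W,zero),  branch(zero,node(g(N),node(R,R)),R) ≐ branch(zero,X,branch(branch(N,7,W),S,node(3,7))).
Decompose node/2: g(3) ≐ W,  zero ≐ zero.
Bind W := g(3); substituting into the one remaining equation that mentions W gives: branch(zero,node(g(N),node(R,R)),R) ≐ branch(zero,X,branch(branch(N,7,g(3)),S,node(3,7))).
Delete trivial equation zero ≐ zero.
Decompose branch/3: zero ≐ zero,  node(g(N),node(R,R)) ≐ X,  R ≐ branch(branch(N,7,g(3)),S,node(3,7)).
Delete trivial equation zero ≐ zero.
Bind X := node(g(N),node(R,R)); no other remaining equation mentions X.
Bind R := branch(branch(N,7,g(3)),S,node(3,7)); no other remaining equation mentions R. Substituting into the earlier binding gives X := node(g(N),node(branch(branch(N,7,g(3)),S,node(3,7)),branch(branch(N,7,g(3)),S,node(3,7)))).
Decompose g/1: branch(node(P,node(branch(7,7,7),branch(S,3,S))),branch(3,3,empty),branch(7,zero,7)) ≐ branch(node(g(zero),N),branch(3,S,empty),branch(7,zero,7)).
Decompose branch/3: node(P,node(branch(7,7,7),branch(S,3,S))) ≐ node(g(zero),N),  branch(3,3,empty) ≐ branch(3,S,empty),  branch(7,zero,7) ≐ branch(7,zero,7).
Decompose node/2: P ≐ g(zero),  node(branch(7,7,7),branch(S,3,S)) ≐ N.
Bind P := g(zero); no other remaining equation mentions P.
Bind N := node(branch(7,7,7),branch(S,3,S)); no other remaining equation mentions N. Substituting into the earlier bindings gives X := node(g(node(branch(7,7,7),branch(S,3,S))),node(branch(branch(node(branch(7,7,7),branch(S,3,S)),7,g(3)),S,node(3,7)),branch(branch(node(branch(7,7,7),branch(S,3,S)),7,g(3)),S,node(3,7)))), R := branch(branch(node(branch(7,7,7),branch(S,3,S)),7,g(3)),S,node(3,7)).
Decompose branch/3: 3 ≐ 3,  3 ≐ S,  empty ≐ empty.
Delete trivial equation 3 ≐ 3.
Bind S := 3; no other remaining equation mentions S. Substituting into the earlier bindings gives X := node(g(node(branch(7,7,7),branch(3,3,3))),node(branch(branch(node(branch(7,7,7),branch(3,3,3)),7,g(3)),3,node(3,7)),branch(branch(node(branch(7,7,7),branch(3,3,3)),7,g(3)),3,node(3,7)))), R := branch(branch(node(branch(7,7,7),branch(3,3,3)),7,g(3)),3,node(3,7)), N := node(branch(7,7,7),branch(3,3,3)).
Delete trivial equation empty ≐ empty.
Delete trivial equation branch(7,zero,7) ≐ branch(7,zero,7).
No equations remain and no clash or occurs-check failure arose, so a unifier exists.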